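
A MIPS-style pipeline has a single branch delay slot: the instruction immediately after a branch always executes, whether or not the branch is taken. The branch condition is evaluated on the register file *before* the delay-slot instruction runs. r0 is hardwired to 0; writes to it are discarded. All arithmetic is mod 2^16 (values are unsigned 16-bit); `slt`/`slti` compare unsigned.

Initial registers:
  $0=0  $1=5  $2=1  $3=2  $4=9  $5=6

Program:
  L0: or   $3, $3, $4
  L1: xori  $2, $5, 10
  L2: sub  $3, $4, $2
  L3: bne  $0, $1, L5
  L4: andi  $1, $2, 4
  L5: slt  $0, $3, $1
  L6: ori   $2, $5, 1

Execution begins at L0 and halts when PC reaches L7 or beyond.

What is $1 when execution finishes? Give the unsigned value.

PC=0  or   $3, $3, $4        | $0=0 $1=5 $2=1 $3=11 $4=9 $5=6
PC=1  xori  $2, $5, 10       | $0=0 $1=5 $2=12 $3=11 $4=9 $5=6
PC=2  sub  $3, $4, $2        | $0=0 $1=5 $2=12 $3=65533 $4=9 $5=6
PC=3  bne  $0, $1, L5        | $0=0 $1=5 $2=12 $3=65533 $4=9 $5=6  [TAKEN]
PC=4  andi  $1, $2, 4        | $0=0 $1=4 $2=12 $3=65533 $4=9 $5=6
PC=5  slt  $0, $3, $1        | $0=0 $1=4 $2=12 $3=65533 $4=9 $5=6
PC=6  ori   $2, $5, 1        | $0=0 $1=4 $2=7 $3=65533 $4=9 $5=6

4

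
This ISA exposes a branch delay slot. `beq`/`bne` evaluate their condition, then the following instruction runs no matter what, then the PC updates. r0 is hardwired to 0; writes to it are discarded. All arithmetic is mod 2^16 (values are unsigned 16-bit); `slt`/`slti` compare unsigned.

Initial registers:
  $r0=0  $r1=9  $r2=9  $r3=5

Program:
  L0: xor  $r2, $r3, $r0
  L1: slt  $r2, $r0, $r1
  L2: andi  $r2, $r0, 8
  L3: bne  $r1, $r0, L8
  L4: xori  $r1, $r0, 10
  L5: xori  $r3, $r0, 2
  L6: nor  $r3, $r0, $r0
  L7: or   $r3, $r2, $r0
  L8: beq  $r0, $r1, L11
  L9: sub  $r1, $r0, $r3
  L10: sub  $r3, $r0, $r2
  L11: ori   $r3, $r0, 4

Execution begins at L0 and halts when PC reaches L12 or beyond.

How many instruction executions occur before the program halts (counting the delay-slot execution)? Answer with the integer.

9

PC=0  xor  $r2, $r3, $r0     | $r0=0 $r1=9 $r2=5 $r3=5
PC=1  slt  $r2, $r0, $r1     | $r0=0 $r1=9 $r2=1 $r3=5
PC=2  andi  $r2, $r0, 8      | $r0=0 $r1=9 $r2=0 $r3=5
PC=3  bne  $r1, $r0, L8      | $r0=0 $r1=9 $r2=0 $r3=5  [TAKEN]
PC=4  xori  $r1, $r0, 10     | $r0=0 $r1=10 $r2=0 $r3=5
PC=8  beq  $r0, $r1, L11     | $r0=0 $r1=10 $r2=0 $r3=5  [not taken]
PC=9  sub  $r1, $r0, $r3     | $r0=0 $r1=65531 $r2=0 $r3=5
PC=10 sub  $r3, $r0, $r2     | $r0=0 $r1=65531 $r2=0 $r3=0
PC=11 ori   $r3, $r0, 4      | $r0=0 $r1=65531 $r2=0 $r3=4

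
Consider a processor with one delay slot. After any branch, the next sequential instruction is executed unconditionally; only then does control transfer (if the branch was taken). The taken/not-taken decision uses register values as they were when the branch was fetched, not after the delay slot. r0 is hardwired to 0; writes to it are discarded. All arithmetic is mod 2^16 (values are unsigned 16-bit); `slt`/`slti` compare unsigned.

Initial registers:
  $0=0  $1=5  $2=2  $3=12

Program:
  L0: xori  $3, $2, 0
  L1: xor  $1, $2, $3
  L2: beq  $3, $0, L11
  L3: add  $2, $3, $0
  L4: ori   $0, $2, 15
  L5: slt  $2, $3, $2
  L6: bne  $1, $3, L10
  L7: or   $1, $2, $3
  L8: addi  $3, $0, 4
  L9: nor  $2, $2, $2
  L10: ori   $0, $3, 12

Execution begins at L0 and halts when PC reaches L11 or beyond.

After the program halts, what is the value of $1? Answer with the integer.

[0] xori  $3, $2, 0  →  {$0:0, $1:5, $2:2, $3:2}
[1] xor  $1, $2, $3  →  {$0:0, $1:0, $2:2, $3:2}
[2] beq  $3, $0, L11  →  {$0:0, $1:0, $2:2, $3:2}  ⟨branch fallthrough⟩
[3] add  $2, $3, $0  →  {$0:0, $1:0, $2:2, $3:2}
[4] ori   $0, $2, 15  →  {$0:0, $1:0, $2:2, $3:2}
[5] slt  $2, $3, $2  →  {$0:0, $1:0, $2:0, $3:2}
[6] bne  $1, $3, L10  →  {$0:0, $1:0, $2:0, $3:2}  ⟨branch taken⟩
[7] or   $1, $2, $3  →  {$0:0, $1:2, $2:0, $3:2}
[10] ori   $0, $3, 12  →  {$0:0, $1:2, $2:0, $3:2}

2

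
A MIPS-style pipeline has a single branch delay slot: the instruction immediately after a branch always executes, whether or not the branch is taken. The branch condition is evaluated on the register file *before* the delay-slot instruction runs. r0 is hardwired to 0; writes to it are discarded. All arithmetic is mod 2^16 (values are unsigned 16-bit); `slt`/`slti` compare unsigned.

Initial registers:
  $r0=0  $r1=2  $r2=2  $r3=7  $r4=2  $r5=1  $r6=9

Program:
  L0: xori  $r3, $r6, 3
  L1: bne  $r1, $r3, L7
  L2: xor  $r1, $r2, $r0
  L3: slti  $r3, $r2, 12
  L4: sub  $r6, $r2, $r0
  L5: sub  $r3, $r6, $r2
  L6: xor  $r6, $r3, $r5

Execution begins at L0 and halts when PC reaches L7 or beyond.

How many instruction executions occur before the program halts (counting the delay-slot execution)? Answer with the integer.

3

#0 xori  $r3, $r6, 3 ; 0/2/2/10/2/1/9
#1 bne  $r1, $r3, L7 ; 0/2/2/10/2/1/9 ; →target
#2 xor  $r1, $r2, $r0 ; 0/2/2/10/2/1/9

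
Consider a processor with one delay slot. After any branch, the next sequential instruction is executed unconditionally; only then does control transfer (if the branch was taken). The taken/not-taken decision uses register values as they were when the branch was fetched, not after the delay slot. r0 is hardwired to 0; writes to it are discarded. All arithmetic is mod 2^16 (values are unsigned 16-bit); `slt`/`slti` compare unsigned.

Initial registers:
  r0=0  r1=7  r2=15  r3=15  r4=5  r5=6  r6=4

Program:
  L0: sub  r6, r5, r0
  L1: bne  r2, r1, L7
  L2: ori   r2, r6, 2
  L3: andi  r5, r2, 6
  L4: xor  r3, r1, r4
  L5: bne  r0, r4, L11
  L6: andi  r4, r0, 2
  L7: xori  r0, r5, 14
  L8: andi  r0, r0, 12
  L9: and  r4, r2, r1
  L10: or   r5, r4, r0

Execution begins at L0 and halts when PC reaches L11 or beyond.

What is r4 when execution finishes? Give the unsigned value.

#0 sub  r6, r5, r0 ; 0/7/15/15/5/6/6
#1 bne  r2, r1, L7 ; 0/7/15/15/5/6/6 ; →target
#2 ori   r2, r6, 2 ; 0/7/6/15/5/6/6
#7 xori  r0, r5, 14 ; 0/7/6/15/5/6/6
#8 andi  r0, r0, 12 ; 0/7/6/15/5/6/6
#9 and  r4, r2, r1 ; 0/7/6/15/6/6/6
#10 or   r5, r4, r0 ; 0/7/6/15/6/6/6

6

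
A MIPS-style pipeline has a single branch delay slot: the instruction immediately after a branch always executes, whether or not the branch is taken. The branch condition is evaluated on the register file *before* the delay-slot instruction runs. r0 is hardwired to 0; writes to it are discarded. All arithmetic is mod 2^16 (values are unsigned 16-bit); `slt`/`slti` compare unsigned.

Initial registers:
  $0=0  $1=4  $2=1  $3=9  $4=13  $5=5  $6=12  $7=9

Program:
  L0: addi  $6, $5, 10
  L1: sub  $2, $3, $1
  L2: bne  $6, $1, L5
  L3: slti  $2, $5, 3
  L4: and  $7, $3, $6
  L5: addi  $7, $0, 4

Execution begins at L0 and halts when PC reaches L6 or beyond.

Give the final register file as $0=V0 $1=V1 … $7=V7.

$0=0 $1=4 $2=0 $3=9 $4=13 $5=5 $6=15 $7=4

  step pc=0: addi  $6, $5, 10  regs=(0,4,1,9,13,5,15,9)
  step pc=1: sub  $2, $3, $1  regs=(0,4,5,9,13,5,15,9)
  step pc=2: bne  $6, $1, L5  cond=T  regs=(0,4,5,9,13,5,15,9)
  step pc=3: slti  $2, $5, 3  regs=(0,4,0,9,13,5,15,9)
  step pc=5: addi  $7, $0, 4  regs=(0,4,0,9,13,5,15,4)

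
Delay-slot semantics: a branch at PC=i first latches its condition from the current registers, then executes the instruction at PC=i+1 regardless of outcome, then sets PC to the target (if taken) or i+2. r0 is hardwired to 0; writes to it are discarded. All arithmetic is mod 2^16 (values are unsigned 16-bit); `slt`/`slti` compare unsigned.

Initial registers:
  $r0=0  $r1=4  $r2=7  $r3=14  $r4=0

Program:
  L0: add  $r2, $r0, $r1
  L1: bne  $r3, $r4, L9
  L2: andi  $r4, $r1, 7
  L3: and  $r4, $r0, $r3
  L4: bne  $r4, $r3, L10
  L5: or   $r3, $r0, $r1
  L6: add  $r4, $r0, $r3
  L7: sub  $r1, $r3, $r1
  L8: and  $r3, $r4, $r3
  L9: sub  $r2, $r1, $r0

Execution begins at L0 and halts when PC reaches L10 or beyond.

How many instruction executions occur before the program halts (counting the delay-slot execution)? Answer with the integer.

PC=0  add  $r2, $r0, $r1     | $r0=0 $r1=4 $r2=4 $r3=14 $r4=0
PC=1  bne  $r3, $r4, L9      | $r0=0 $r1=4 $r2=4 $r3=14 $r4=0  [TAKEN]
PC=2  andi  $r4, $r1, 7      | $r0=0 $r1=4 $r2=4 $r3=14 $r4=4
PC=9  sub  $r2, $r1, $r0     | $r0=0 $r1=4 $r2=4 $r3=14 $r4=4

4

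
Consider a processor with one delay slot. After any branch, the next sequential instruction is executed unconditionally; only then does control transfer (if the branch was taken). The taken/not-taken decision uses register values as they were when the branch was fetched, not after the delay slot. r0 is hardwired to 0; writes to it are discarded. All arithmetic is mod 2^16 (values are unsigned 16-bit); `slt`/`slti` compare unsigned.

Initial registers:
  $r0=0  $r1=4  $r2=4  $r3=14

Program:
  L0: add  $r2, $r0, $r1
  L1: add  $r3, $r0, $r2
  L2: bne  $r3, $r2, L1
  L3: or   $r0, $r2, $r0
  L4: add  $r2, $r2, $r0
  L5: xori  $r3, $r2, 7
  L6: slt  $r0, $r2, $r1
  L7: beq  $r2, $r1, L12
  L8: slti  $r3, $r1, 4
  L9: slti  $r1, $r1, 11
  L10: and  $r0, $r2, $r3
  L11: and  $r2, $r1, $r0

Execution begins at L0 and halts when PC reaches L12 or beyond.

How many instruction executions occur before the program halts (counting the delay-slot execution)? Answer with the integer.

9

#0 add  $r2, $r0, $r1 ; 0/4/4/14
#1 add  $r3, $r0, $r2 ; 0/4/4/4
#2 bne  $r3, $r2, L1 ; 0/4/4/4 ; →fallthru
#3 or   $r0, $r2, $r0 ; 0/4/4/4
#4 add  $r2, $r2, $r0 ; 0/4/4/4
#5 xori  $r3, $r2, 7 ; 0/4/4/3
#6 slt  $r0, $r2, $r1 ; 0/4/4/3
#7 beq  $r2, $r1, L12 ; 0/4/4/3 ; →target
#8 slti  $r3, $r1, 4 ; 0/4/4/0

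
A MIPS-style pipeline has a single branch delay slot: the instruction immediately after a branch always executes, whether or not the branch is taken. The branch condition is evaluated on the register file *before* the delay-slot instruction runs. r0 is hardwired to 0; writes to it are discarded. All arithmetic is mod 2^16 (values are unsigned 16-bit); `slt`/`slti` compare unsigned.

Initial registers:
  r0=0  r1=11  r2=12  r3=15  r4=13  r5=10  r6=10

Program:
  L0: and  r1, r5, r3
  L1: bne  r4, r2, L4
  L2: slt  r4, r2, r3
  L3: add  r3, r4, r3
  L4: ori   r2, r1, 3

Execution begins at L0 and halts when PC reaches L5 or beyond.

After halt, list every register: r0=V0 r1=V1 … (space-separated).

#0 and  r1, r5, r3 ; 0/10/12/15/13/10/10
#1 bne  r4, r2, L4 ; 0/10/12/15/13/10/10 ; →target
#2 slt  r4, r2, r3 ; 0/10/12/15/1/10/10
#4 ori   r2, r1, 3 ; 0/10/11/15/1/10/10

r0=0 r1=10 r2=11 r3=15 r4=1 r5=10 r6=10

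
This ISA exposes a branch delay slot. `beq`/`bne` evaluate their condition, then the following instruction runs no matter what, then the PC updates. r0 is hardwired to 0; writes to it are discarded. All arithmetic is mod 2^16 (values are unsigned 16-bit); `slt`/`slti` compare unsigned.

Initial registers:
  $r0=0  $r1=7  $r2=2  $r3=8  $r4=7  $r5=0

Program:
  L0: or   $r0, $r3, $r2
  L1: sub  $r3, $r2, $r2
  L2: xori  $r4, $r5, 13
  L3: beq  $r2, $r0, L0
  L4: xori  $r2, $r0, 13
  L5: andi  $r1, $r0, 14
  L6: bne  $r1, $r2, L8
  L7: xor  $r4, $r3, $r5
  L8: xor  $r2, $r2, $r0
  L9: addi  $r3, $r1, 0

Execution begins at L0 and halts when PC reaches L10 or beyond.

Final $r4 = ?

[0] or   $r0, $r3, $r2  →  {$r0:0, $r1:7, $r2:2, $r3:8, $r4:7, $r5:0}
[1] sub  $r3, $r2, $r2  →  {$r0:0, $r1:7, $r2:2, $r3:0, $r4:7, $r5:0}
[2] xori  $r4, $r5, 13  →  {$r0:0, $r1:7, $r2:2, $r3:0, $r4:13, $r5:0}
[3] beq  $r2, $r0, L0  →  {$r0:0, $r1:7, $r2:2, $r3:0, $r4:13, $r5:0}  ⟨branch fallthrough⟩
[4] xori  $r2, $r0, 13  →  {$r0:0, $r1:7, $r2:13, $r3:0, $r4:13, $r5:0}
[5] andi  $r1, $r0, 14  →  {$r0:0, $r1:0, $r2:13, $r3:0, $r4:13, $r5:0}
[6] bne  $r1, $r2, L8  →  {$r0:0, $r1:0, $r2:13, $r3:0, $r4:13, $r5:0}  ⟨branch taken⟩
[7] xor  $r4, $r3, $r5  →  {$r0:0, $r1:0, $r2:13, $r3:0, $r4:0, $r5:0}
[8] xor  $r2, $r2, $r0  →  {$r0:0, $r1:0, $r2:13, $r3:0, $r4:0, $r5:0}
[9] addi  $r3, $r1, 0  →  {$r0:0, $r1:0, $r2:13, $r3:0, $r4:0, $r5:0}

0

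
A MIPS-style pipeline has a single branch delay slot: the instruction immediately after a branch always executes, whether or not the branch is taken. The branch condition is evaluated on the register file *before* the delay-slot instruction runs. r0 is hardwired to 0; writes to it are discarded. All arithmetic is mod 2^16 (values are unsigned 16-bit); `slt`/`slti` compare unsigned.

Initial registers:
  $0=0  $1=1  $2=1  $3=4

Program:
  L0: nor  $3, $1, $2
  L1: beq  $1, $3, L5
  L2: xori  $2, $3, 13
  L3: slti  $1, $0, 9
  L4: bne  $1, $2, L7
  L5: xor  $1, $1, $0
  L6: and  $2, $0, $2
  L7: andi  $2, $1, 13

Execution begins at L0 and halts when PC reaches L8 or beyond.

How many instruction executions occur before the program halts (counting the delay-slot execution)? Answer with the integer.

  step pc=0: nor  $3, $1, $2  regs=(0,1,1,65534)
  step pc=1: beq  $1, $3, L5  cond=F  regs=(0,1,1,65534)
  step pc=2: xori  $2, $3, 13  regs=(0,1,65523,65534)
  step pc=3: slti  $1, $0, 9  regs=(0,1,65523,65534)
  step pc=4: bne  $1, $2, L7  cond=T  regs=(0,1,65523,65534)
  step pc=5: xor  $1, $1, $0  regs=(0,1,65523,65534)
  step pc=7: andi  $2, $1, 13  regs=(0,1,1,65534)

7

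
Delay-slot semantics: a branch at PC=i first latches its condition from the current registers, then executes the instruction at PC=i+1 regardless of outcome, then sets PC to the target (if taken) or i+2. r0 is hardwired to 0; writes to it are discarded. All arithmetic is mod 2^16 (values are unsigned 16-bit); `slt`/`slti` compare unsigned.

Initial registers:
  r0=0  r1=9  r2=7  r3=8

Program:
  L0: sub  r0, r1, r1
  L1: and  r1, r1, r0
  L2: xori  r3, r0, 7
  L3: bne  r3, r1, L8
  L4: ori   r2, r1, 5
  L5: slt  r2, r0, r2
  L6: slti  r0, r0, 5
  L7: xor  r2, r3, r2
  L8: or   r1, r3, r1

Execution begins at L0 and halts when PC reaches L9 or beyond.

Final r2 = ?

5

PC=0  sub  r0, r1, r1        | r0=0 r1=9 r2=7 r3=8
PC=1  and  r1, r1, r0        | r0=0 r1=0 r2=7 r3=8
PC=2  xori  r3, r0, 7        | r0=0 r1=0 r2=7 r3=7
PC=3  bne  r3, r1, L8        | r0=0 r1=0 r2=7 r3=7  [TAKEN]
PC=4  ori   r2, r1, 5        | r0=0 r1=0 r2=5 r3=7
PC=8  or   r1, r3, r1        | r0=0 r1=7 r2=5 r3=7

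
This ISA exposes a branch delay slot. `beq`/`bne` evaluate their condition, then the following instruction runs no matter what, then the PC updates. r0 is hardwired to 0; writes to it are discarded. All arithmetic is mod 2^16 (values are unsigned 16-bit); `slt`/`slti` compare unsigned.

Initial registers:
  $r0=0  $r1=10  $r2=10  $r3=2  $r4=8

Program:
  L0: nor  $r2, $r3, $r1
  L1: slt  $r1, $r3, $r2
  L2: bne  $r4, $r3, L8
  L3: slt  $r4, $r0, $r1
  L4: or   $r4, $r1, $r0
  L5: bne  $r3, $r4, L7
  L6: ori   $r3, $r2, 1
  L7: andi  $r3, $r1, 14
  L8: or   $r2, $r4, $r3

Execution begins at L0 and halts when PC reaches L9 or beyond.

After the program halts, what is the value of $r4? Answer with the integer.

PC=0  nor  $r2, $r3, $r1     | $r0=0 $r1=10 $r2=65525 $r3=2 $r4=8
PC=1  slt  $r1, $r3, $r2     | $r0=0 $r1=1 $r2=65525 $r3=2 $r4=8
PC=2  bne  $r4, $r3, L8      | $r0=0 $r1=1 $r2=65525 $r3=2 $r4=8  [TAKEN]
PC=3  slt  $r4, $r0, $r1     | $r0=0 $r1=1 $r2=65525 $r3=2 $r4=1
PC=8  or   $r2, $r4, $r3     | $r0=0 $r1=1 $r2=3 $r3=2 $r4=1

1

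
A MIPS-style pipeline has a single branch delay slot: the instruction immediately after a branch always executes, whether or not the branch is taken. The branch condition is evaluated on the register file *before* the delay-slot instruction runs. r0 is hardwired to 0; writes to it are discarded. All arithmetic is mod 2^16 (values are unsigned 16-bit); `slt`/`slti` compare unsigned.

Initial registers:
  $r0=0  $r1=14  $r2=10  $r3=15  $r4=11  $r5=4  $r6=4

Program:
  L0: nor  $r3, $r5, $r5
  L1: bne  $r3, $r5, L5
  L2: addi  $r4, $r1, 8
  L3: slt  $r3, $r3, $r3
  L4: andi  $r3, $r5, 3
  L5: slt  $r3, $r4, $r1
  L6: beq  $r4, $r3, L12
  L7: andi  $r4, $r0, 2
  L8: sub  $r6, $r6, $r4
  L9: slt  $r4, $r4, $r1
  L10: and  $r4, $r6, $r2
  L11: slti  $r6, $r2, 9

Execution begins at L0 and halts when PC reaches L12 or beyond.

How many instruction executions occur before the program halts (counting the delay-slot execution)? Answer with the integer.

10

[0] nor  $r3, $r5, $r5  →  {$r0:0, $r1:14, $r2:10, $r3:65531, $r4:11, $r5:4, $r6:4}
[1] bne  $r3, $r5, L5  →  {$r0:0, $r1:14, $r2:10, $r3:65531, $r4:11, $r5:4, $r6:4}  ⟨branch taken⟩
[2] addi  $r4, $r1, 8  →  {$r0:0, $r1:14, $r2:10, $r3:65531, $r4:22, $r5:4, $r6:4}
[5] slt  $r3, $r4, $r1  →  {$r0:0, $r1:14, $r2:10, $r3:0, $r4:22, $r5:4, $r6:4}
[6] beq  $r4, $r3, L12  →  {$r0:0, $r1:14, $r2:10, $r3:0, $r4:22, $r5:4, $r6:4}  ⟨branch fallthrough⟩
[7] andi  $r4, $r0, 2  →  {$r0:0, $r1:14, $r2:10, $r3:0, $r4:0, $r5:4, $r6:4}
[8] sub  $r6, $r6, $r4  →  {$r0:0, $r1:14, $r2:10, $r3:0, $r4:0, $r5:4, $r6:4}
[9] slt  $r4, $r4, $r1  →  {$r0:0, $r1:14, $r2:10, $r3:0, $r4:1, $r5:4, $r6:4}
[10] and  $r4, $r6, $r2  →  {$r0:0, $r1:14, $r2:10, $r3:0, $r4:0, $r5:4, $r6:4}
[11] slti  $r6, $r2, 9  →  {$r0:0, $r1:14, $r2:10, $r3:0, $r4:0, $r5:4, $r6:0}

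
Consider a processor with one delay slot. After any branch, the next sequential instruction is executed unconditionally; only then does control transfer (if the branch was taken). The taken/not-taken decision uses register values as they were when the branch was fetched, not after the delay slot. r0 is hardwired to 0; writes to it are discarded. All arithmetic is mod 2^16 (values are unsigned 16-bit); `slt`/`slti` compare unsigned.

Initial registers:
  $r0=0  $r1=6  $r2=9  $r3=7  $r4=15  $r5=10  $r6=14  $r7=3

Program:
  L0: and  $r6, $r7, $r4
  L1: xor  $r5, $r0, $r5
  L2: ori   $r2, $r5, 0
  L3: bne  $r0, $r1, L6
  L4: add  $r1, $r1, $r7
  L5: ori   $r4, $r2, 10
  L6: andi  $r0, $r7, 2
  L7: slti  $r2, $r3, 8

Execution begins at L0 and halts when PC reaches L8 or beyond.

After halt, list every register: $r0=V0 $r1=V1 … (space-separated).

#0 and  $r6, $r7, $r4 ; 0/6/9/7/15/10/3/3
#1 xor  $r5, $r0, $r5 ; 0/6/9/7/15/10/3/3
#2 ori   $r2, $r5, 0 ; 0/6/10/7/15/10/3/3
#3 bne  $r0, $r1, L6 ; 0/6/10/7/15/10/3/3 ; →target
#4 add  $r1, $r1, $r7 ; 0/9/10/7/15/10/3/3
#6 andi  $r0, $r7, 2 ; 0/9/10/7/15/10/3/3
#7 slti  $r2, $r3, 8 ; 0/9/1/7/15/10/3/3

$r0=0 $r1=9 $r2=1 $r3=7 $r4=15 $r5=10 $r6=3 $r7=3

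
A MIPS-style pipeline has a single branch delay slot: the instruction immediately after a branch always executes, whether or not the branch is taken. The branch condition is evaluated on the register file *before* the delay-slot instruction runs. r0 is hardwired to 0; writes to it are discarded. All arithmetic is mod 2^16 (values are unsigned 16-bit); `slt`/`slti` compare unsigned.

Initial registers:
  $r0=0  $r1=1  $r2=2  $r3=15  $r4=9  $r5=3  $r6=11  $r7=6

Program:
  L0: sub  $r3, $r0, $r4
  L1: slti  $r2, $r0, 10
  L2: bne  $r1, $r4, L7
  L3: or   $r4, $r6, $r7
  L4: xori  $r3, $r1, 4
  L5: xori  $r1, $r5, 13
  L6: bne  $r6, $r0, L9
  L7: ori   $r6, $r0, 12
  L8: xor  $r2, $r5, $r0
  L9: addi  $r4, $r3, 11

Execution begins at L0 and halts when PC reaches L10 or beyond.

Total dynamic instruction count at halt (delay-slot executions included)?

7

#0 sub  $r3, $r0, $r4 ; 0/1/2/65527/9/3/11/6
#1 slti  $r2, $r0, 10 ; 0/1/1/65527/9/3/11/6
#2 bne  $r1, $r4, L7 ; 0/1/1/65527/9/3/11/6 ; →target
#3 or   $r4, $r6, $r7 ; 0/1/1/65527/15/3/11/6
#7 ori   $r6, $r0, 12 ; 0/1/1/65527/15/3/12/6
#8 xor  $r2, $r5, $r0 ; 0/1/3/65527/15/3/12/6
#9 addi  $r4, $r3, 11 ; 0/1/3/65527/2/3/12/6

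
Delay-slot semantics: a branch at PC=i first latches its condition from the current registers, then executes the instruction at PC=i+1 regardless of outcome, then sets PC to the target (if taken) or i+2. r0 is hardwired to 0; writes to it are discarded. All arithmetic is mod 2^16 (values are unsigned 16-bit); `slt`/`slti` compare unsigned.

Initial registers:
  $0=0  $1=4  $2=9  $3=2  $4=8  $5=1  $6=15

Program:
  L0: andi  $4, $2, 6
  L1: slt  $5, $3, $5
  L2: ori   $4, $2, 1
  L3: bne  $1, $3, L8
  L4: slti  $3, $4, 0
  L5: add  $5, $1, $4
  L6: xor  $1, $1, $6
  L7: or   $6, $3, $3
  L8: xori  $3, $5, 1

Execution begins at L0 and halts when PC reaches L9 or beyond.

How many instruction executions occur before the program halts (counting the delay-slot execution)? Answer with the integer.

[0] andi  $4, $2, 6  →  {$0:0, $1:4, $2:9, $3:2, $4:0, $5:1, $6:15}
[1] slt  $5, $3, $5  →  {$0:0, $1:4, $2:9, $3:2, $4:0, $5:0, $6:15}
[2] ori   $4, $2, 1  →  {$0:0, $1:4, $2:9, $3:2, $4:9, $5:0, $6:15}
[3] bne  $1, $3, L8  →  {$0:0, $1:4, $2:9, $3:2, $4:9, $5:0, $6:15}  ⟨branch taken⟩
[4] slti  $3, $4, 0  →  {$0:0, $1:4, $2:9, $3:0, $4:9, $5:0, $6:15}
[8] xori  $3, $5, 1  →  {$0:0, $1:4, $2:9, $3:1, $4:9, $5:0, $6:15}

6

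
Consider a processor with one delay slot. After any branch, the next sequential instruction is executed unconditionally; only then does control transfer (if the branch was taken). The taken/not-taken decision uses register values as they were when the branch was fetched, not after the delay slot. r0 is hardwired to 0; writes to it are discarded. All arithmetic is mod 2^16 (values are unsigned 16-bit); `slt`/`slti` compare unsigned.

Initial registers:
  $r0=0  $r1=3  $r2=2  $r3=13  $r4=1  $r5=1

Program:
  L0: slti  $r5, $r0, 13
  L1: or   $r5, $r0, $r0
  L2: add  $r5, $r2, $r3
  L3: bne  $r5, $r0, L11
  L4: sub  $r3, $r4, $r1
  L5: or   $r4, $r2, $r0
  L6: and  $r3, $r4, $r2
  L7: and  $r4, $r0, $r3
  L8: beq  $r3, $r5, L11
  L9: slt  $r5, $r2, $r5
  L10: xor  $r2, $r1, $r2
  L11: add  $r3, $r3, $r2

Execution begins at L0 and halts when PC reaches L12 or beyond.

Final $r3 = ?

0

#0 slti  $r5, $r0, 13 ; 0/3/2/13/1/1
#1 or   $r5, $r0, $r0 ; 0/3/2/13/1/0
#2 add  $r5, $r2, $r3 ; 0/3/2/13/1/15
#3 bne  $r5, $r0, L11 ; 0/3/2/13/1/15 ; →target
#4 sub  $r3, $r4, $r1 ; 0/3/2/65534/1/15
#11 add  $r3, $r3, $r2 ; 0/3/2/0/1/15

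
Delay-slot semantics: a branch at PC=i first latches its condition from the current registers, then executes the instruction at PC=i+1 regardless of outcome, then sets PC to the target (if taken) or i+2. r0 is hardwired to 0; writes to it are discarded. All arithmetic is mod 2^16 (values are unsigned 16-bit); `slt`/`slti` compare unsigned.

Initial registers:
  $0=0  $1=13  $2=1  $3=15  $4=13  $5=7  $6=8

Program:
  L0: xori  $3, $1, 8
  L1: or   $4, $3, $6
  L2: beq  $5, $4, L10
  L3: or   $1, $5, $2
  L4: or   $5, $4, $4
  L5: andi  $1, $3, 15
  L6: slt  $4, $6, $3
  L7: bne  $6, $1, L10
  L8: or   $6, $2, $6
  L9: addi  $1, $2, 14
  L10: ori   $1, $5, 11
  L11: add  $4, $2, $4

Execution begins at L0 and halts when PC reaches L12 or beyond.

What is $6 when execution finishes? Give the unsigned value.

9

  step pc=0: xori  $3, $1, 8  regs=(0,13,1,5,13,7,8)
  step pc=1: or   $4, $3, $6  regs=(0,13,1,5,13,7,8)
  step pc=2: beq  $5, $4, L10  cond=F  regs=(0,13,1,5,13,7,8)
  step pc=3: or   $1, $5, $2  regs=(0,7,1,5,13,7,8)
  step pc=4: or   $5, $4, $4  regs=(0,7,1,5,13,13,8)
  step pc=5: andi  $1, $3, 15  regs=(0,5,1,5,13,13,8)
  step pc=6: slt  $4, $6, $3  regs=(0,5,1,5,0,13,8)
  step pc=7: bne  $6, $1, L10  cond=T  regs=(0,5,1,5,0,13,8)
  step pc=8: or   $6, $2, $6  regs=(0,5,1,5,0,13,9)
  step pc=10: ori   $1, $5, 11  regs=(0,15,1,5,0,13,9)
  step pc=11: add  $4, $2, $4  regs=(0,15,1,5,1,13,9)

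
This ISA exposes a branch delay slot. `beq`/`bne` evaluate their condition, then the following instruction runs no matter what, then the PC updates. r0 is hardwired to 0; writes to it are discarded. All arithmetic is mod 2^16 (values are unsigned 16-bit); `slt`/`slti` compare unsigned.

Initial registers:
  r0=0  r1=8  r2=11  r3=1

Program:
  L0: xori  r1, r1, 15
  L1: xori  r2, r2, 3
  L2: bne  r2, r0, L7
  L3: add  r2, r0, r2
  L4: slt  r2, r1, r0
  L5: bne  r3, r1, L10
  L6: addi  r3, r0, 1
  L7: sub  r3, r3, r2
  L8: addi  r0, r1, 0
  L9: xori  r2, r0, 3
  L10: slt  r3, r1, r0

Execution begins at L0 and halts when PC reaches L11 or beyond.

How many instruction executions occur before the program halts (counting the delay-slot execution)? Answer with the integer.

8

PC=0  xori  r1, r1, 15       | r0=0 r1=7 r2=11 r3=1
PC=1  xori  r2, r2, 3        | r0=0 r1=7 r2=8 r3=1
PC=2  bne  r2, r0, L7        | r0=0 r1=7 r2=8 r3=1  [TAKEN]
PC=3  add  r2, r0, r2        | r0=0 r1=7 r2=8 r3=1
PC=7  sub  r3, r3, r2        | r0=0 r1=7 r2=8 r3=65529
PC=8  addi  r0, r1, 0        | r0=0 r1=7 r2=8 r3=65529
PC=9  xori  r2, r0, 3        | r0=0 r1=7 r2=3 r3=65529
PC=10 slt  r3, r1, r0        | r0=0 r1=7 r2=3 r3=0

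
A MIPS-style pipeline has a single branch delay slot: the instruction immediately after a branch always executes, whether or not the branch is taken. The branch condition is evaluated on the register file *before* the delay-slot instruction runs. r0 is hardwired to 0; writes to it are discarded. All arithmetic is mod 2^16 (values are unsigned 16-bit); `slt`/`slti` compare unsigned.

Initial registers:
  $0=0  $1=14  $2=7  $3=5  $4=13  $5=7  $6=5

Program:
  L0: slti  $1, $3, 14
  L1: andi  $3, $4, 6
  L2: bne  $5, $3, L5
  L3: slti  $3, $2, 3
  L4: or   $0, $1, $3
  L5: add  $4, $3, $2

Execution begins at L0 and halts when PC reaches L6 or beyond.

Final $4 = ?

7

PC=0  slti  $1, $3, 14       | $0=0 $1=1 $2=7 $3=5 $4=13 $5=7 $6=5
PC=1  andi  $3, $4, 6        | $0=0 $1=1 $2=7 $3=4 $4=13 $5=7 $6=5
PC=2  bne  $5, $3, L5        | $0=0 $1=1 $2=7 $3=4 $4=13 $5=7 $6=5  [TAKEN]
PC=3  slti  $3, $2, 3        | $0=0 $1=1 $2=7 $3=0 $4=13 $5=7 $6=5
PC=5  add  $4, $3, $2        | $0=0 $1=1 $2=7 $3=0 $4=7 $5=7 $6=5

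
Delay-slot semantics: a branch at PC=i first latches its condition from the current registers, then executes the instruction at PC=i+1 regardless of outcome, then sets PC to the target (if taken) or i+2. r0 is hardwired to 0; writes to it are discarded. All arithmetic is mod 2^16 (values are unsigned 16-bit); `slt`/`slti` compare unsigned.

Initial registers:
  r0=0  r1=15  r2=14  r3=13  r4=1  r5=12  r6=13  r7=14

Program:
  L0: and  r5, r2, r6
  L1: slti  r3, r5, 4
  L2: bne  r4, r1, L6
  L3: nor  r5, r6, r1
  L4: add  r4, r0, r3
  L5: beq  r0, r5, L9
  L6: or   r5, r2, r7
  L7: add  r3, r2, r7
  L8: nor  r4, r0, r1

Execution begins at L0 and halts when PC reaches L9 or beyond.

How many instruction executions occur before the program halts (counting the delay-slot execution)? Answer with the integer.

#0 and  r5, r2, r6 ; 0/15/14/13/1/12/13/14
#1 slti  r3, r5, 4 ; 0/15/14/0/1/12/13/14
#2 bne  r4, r1, L6 ; 0/15/14/0/1/12/13/14 ; →target
#3 nor  r5, r6, r1 ; 0/15/14/0/1/65520/13/14
#6 or   r5, r2, r7 ; 0/15/14/0/1/14/13/14
#7 add  r3, r2, r7 ; 0/15/14/28/1/14/13/14
#8 nor  r4, r0, r1 ; 0/15/14/28/65520/14/13/14

7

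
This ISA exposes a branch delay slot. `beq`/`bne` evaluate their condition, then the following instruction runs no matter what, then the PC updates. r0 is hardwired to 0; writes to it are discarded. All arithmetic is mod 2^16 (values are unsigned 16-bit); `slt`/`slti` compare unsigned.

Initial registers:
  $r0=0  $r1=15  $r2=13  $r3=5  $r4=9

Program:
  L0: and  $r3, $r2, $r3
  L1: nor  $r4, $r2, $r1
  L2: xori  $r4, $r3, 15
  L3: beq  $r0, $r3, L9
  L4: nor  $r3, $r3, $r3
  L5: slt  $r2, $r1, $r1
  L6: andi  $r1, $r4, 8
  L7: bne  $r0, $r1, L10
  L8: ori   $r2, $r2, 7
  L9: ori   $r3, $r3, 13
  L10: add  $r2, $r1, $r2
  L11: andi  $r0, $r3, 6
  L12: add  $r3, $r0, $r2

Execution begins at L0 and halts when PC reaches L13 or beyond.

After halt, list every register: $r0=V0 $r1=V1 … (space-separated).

$r0=0 $r1=8 $r2=15 $r3=15 $r4=10

PC=0  and  $r3, $r2, $r3     | $r0=0 $r1=15 $r2=13 $r3=5 $r4=9
PC=1  nor  $r4, $r2, $r1     | $r0=0 $r1=15 $r2=13 $r3=5 $r4=65520
PC=2  xori  $r4, $r3, 15     | $r0=0 $r1=15 $r2=13 $r3=5 $r4=10
PC=3  beq  $r0, $r3, L9      | $r0=0 $r1=15 $r2=13 $r3=5 $r4=10  [not taken]
PC=4  nor  $r3, $r3, $r3     | $r0=0 $r1=15 $r2=13 $r3=65530 $r4=10
PC=5  slt  $r2, $r1, $r1     | $r0=0 $r1=15 $r2=0 $r3=65530 $r4=10
PC=6  andi  $r1, $r4, 8      | $r0=0 $r1=8 $r2=0 $r3=65530 $r4=10
PC=7  bne  $r0, $r1, L10     | $r0=0 $r1=8 $r2=0 $r3=65530 $r4=10  [TAKEN]
PC=8  ori   $r2, $r2, 7      | $r0=0 $r1=8 $r2=7 $r3=65530 $r4=10
PC=10 add  $r2, $r1, $r2     | $r0=0 $r1=8 $r2=15 $r3=65530 $r4=10
PC=11 andi  $r0, $r3, 6      | $r0=0 $r1=8 $r2=15 $r3=65530 $r4=10
PC=12 add  $r3, $r0, $r2     | $r0=0 $r1=8 $r2=15 $r3=15 $r4=10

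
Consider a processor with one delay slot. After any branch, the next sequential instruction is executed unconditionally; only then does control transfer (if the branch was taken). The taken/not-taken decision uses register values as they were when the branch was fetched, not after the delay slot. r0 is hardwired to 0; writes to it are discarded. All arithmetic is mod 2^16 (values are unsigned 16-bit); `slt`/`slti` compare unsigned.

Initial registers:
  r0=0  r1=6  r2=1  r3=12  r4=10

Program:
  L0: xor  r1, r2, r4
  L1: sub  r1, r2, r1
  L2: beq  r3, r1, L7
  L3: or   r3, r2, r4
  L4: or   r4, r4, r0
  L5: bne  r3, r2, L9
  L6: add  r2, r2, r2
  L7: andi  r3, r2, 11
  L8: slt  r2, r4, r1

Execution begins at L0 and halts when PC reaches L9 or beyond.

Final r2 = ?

2

[0] xor  r1, r2, r4  →  {r0:0, r1:11, r2:1, r3:12, r4:10}
[1] sub  r1, r2, r1  →  {r0:0, r1:65526, r2:1, r3:12, r4:10}
[2] beq  r3, r1, L7  →  {r0:0, r1:65526, r2:1, r3:12, r4:10}  ⟨branch fallthrough⟩
[3] or   r3, r2, r4  →  {r0:0, r1:65526, r2:1, r3:11, r4:10}
[4] or   r4, r4, r0  →  {r0:0, r1:65526, r2:1, r3:11, r4:10}
[5] bne  r3, r2, L9  →  {r0:0, r1:65526, r2:1, r3:11, r4:10}  ⟨branch taken⟩
[6] add  r2, r2, r2  →  {r0:0, r1:65526, r2:2, r3:11, r4:10}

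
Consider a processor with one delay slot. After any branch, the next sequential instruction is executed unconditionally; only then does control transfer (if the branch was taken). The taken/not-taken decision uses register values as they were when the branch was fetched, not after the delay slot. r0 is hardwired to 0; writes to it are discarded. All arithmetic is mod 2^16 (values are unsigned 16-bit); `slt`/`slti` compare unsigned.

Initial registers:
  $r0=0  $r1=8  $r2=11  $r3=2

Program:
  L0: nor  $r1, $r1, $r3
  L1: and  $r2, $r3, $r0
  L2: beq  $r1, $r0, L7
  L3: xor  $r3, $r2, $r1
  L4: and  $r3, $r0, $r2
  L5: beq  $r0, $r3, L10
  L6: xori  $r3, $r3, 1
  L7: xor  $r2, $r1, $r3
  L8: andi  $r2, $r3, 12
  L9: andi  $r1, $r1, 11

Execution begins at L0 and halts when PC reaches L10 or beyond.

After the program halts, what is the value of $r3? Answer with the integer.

1

[0] nor  $r1, $r1, $r3  →  {$r0:0, $r1:65525, $r2:11, $r3:2}
[1] and  $r2, $r3, $r0  →  {$r0:0, $r1:65525, $r2:0, $r3:2}
[2] beq  $r1, $r0, L7  →  {$r0:0, $r1:65525, $r2:0, $r3:2}  ⟨branch fallthrough⟩
[3] xor  $r3, $r2, $r1  →  {$r0:0, $r1:65525, $r2:0, $r3:65525}
[4] and  $r3, $r0, $r2  →  {$r0:0, $r1:65525, $r2:0, $r3:0}
[5] beq  $r0, $r3, L10  →  {$r0:0, $r1:65525, $r2:0, $r3:0}  ⟨branch taken⟩
[6] xori  $r3, $r3, 1  →  {$r0:0, $r1:65525, $r2:0, $r3:1}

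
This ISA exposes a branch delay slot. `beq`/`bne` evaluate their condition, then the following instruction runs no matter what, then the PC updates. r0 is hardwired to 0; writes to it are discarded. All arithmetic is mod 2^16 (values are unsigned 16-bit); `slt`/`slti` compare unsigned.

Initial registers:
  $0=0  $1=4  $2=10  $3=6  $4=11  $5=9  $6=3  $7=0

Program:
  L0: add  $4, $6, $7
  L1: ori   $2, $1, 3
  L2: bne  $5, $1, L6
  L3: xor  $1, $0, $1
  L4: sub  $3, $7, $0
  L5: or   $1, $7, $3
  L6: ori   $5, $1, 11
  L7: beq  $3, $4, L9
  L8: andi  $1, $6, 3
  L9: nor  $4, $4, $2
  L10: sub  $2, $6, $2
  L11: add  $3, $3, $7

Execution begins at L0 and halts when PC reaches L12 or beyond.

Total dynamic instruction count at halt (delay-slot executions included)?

#0 add  $4, $6, $7 ; 0/4/10/6/3/9/3/0
#1 ori   $2, $1, 3 ; 0/4/7/6/3/9/3/0
#2 bne  $5, $1, L6 ; 0/4/7/6/3/9/3/0 ; →target
#3 xor  $1, $0, $1 ; 0/4/7/6/3/9/3/0
#6 ori   $5, $1, 11 ; 0/4/7/6/3/15/3/0
#7 beq  $3, $4, L9 ; 0/4/7/6/3/15/3/0 ; →fallthru
#8 andi  $1, $6, 3 ; 0/3/7/6/3/15/3/0
#9 nor  $4, $4, $2 ; 0/3/7/6/65528/15/3/0
#10 sub  $2, $6, $2 ; 0/3/65532/6/65528/15/3/0
#11 add  $3, $3, $7 ; 0/3/65532/6/65528/15/3/0

10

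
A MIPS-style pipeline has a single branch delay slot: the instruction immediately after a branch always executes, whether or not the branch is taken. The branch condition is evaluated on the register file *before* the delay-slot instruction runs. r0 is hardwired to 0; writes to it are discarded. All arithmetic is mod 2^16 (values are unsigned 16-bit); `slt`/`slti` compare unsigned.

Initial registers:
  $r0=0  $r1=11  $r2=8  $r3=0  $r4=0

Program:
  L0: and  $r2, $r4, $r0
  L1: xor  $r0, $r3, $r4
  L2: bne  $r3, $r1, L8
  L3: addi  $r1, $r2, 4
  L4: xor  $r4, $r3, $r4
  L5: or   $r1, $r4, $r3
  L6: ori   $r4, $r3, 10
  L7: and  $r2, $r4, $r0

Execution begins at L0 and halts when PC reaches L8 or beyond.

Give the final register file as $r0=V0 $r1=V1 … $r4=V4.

$r0=0 $r1=4 $r2=0 $r3=0 $r4=0

  step pc=0: and  $r2, $r4, $r0  regs=(0,11,0,0,0)
  step pc=1: xor  $r0, $r3, $r4  regs=(0,11,0,0,0)
  step pc=2: bne  $r3, $r1, L8  cond=T  regs=(0,11,0,0,0)
  step pc=3: addi  $r1, $r2, 4  regs=(0,4,0,0,0)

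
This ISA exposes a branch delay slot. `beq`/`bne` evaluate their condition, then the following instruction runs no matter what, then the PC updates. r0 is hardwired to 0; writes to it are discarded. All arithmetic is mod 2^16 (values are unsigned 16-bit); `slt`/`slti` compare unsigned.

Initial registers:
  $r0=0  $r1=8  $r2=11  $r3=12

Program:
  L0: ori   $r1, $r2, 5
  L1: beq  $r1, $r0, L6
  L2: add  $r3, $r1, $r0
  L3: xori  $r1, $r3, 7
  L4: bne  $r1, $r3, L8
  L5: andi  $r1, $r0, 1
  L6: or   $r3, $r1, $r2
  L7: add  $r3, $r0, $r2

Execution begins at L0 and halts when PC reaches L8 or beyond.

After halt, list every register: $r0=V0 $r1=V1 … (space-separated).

PC=0  ori   $r1, $r2, 5      | $r0=0 $r1=15 $r2=11 $r3=12
PC=1  beq  $r1, $r0, L6      | $r0=0 $r1=15 $r2=11 $r3=12  [not taken]
PC=2  add  $r3, $r1, $r0     | $r0=0 $r1=15 $r2=11 $r3=15
PC=3  xori  $r1, $r3, 7      | $r0=0 $r1=8 $r2=11 $r3=15
PC=4  bne  $r1, $r3, L8      | $r0=0 $r1=8 $r2=11 $r3=15  [TAKEN]
PC=5  andi  $r1, $r0, 1      | $r0=0 $r1=0 $r2=11 $r3=15

$r0=0 $r1=0 $r2=11 $r3=15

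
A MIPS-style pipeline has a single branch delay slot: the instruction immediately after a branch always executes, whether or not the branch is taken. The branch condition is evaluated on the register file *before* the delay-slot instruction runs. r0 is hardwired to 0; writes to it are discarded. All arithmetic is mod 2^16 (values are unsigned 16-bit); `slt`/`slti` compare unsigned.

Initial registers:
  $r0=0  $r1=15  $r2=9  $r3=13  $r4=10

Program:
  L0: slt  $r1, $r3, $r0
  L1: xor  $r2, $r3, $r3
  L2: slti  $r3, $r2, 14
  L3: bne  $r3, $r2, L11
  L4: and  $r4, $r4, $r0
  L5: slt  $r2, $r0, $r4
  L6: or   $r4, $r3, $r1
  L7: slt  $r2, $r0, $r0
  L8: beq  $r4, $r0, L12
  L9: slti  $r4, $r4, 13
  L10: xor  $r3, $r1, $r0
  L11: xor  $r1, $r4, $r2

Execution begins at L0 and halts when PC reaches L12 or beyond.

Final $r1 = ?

PC=0  slt  $r1, $r3, $r0     | $r0=0 $r1=0 $r2=9 $r3=13 $r4=10
PC=1  xor  $r2, $r3, $r3     | $r0=0 $r1=0 $r2=0 $r3=13 $r4=10
PC=2  slti  $r3, $r2, 14     | $r0=0 $r1=0 $r2=0 $r3=1 $r4=10
PC=3  bne  $r3, $r2, L11     | $r0=0 $r1=0 $r2=0 $r3=1 $r4=10  [TAKEN]
PC=4  and  $r4, $r4, $r0     | $r0=0 $r1=0 $r2=0 $r3=1 $r4=0
PC=11 xor  $r1, $r4, $r2     | $r0=0 $r1=0 $r2=0 $r3=1 $r4=0

0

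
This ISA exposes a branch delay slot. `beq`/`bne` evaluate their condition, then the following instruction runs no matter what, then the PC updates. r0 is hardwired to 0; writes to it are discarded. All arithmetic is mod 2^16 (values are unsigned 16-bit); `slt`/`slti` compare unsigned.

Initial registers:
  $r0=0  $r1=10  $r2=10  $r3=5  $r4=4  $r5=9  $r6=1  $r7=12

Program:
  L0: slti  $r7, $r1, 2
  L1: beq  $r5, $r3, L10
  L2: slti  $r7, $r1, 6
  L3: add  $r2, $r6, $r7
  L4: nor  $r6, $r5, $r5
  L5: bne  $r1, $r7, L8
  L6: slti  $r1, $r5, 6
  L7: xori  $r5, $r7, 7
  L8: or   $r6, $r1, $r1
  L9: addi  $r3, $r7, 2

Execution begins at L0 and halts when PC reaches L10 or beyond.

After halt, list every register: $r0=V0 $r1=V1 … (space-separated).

$r0=0 $r1=0 $r2=1 $r3=2 $r4=4 $r5=9 $r6=0 $r7=0

PC=0  slti  $r7, $r1, 2      | $r0=0 $r1=10 $r2=10 $r3=5 $r4=4 $r5=9 $r6=1 $r7=0
PC=1  beq  $r5, $r3, L10     | $r0=0 $r1=10 $r2=10 $r3=5 $r4=4 $r5=9 $r6=1 $r7=0  [not taken]
PC=2  slti  $r7, $r1, 6      | $r0=0 $r1=10 $r2=10 $r3=5 $r4=4 $r5=9 $r6=1 $r7=0
PC=3  add  $r2, $r6, $r7     | $r0=0 $r1=10 $r2=1 $r3=5 $r4=4 $r5=9 $r6=1 $r7=0
PC=4  nor  $r6, $r5, $r5     | $r0=0 $r1=10 $r2=1 $r3=5 $r4=4 $r5=9 $r6=65526 $r7=0
PC=5  bne  $r1, $r7, L8      | $r0=0 $r1=10 $r2=1 $r3=5 $r4=4 $r5=9 $r6=65526 $r7=0  [TAKEN]
PC=6  slti  $r1, $r5, 6      | $r0=0 $r1=0 $r2=1 $r3=5 $r4=4 $r5=9 $r6=65526 $r7=0
PC=8  or   $r6, $r1, $r1     | $r0=0 $r1=0 $r2=1 $r3=5 $r4=4 $r5=9 $r6=0 $r7=0
PC=9  addi  $r3, $r7, 2      | $r0=0 $r1=0 $r2=1 $r3=2 $r4=4 $r5=9 $r6=0 $r7=0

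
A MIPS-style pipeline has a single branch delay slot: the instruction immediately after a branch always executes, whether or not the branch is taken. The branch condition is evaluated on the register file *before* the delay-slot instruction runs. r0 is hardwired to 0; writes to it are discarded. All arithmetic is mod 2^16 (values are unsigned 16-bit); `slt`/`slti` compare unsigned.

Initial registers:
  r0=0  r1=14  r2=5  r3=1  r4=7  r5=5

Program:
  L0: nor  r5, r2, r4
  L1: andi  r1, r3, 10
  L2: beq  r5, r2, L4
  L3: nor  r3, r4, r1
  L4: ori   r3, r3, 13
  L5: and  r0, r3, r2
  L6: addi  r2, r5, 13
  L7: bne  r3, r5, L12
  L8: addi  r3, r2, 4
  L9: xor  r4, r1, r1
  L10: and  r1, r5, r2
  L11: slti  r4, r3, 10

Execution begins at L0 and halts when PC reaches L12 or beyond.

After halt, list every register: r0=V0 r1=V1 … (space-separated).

  step pc=0: nor  r5, r2, r4  regs=(0,14,5,1,7,65528)
  step pc=1: andi  r1, r3, 10  regs=(0,0,5,1,7,65528)
  step pc=2: beq  r5, r2, L4  cond=F  regs=(0,0,5,1,7,65528)
  step pc=3: nor  r3, r4, r1  regs=(0,0,5,65528,7,65528)
  step pc=4: ori   r3, r3, 13  regs=(0,0,5,65533,7,65528)
  step pc=5: and  r0, r3, r2  regs=(0,0,5,65533,7,65528)
  step pc=6: addi  r2, r5, 13  regs=(0,0,5,65533,7,65528)
  step pc=7: bne  r3, r5, L12  cond=T  regs=(0,0,5,65533,7,65528)
  step pc=8: addi  r3, r2, 4  regs=(0,0,5,9,7,65528)

r0=0 r1=0 r2=5 r3=9 r4=7 r5=65528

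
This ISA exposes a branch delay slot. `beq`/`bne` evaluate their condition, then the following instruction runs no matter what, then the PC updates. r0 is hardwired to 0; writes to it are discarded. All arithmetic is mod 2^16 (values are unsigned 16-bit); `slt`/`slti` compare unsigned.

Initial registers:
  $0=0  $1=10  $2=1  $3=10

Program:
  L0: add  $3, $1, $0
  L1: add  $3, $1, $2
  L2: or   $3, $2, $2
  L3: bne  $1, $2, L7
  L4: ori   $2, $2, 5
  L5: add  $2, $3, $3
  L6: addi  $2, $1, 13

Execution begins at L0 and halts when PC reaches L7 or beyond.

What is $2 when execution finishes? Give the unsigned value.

[0] add  $3, $1, $0  →  {$0:0, $1:10, $2:1, $3:10}
[1] add  $3, $1, $2  →  {$0:0, $1:10, $2:1, $3:11}
[2] or   $3, $2, $2  →  {$0:0, $1:10, $2:1, $3:1}
[3] bne  $1, $2, L7  →  {$0:0, $1:10, $2:1, $3:1}  ⟨branch taken⟩
[4] ori   $2, $2, 5  →  {$0:0, $1:10, $2:5, $3:1}

5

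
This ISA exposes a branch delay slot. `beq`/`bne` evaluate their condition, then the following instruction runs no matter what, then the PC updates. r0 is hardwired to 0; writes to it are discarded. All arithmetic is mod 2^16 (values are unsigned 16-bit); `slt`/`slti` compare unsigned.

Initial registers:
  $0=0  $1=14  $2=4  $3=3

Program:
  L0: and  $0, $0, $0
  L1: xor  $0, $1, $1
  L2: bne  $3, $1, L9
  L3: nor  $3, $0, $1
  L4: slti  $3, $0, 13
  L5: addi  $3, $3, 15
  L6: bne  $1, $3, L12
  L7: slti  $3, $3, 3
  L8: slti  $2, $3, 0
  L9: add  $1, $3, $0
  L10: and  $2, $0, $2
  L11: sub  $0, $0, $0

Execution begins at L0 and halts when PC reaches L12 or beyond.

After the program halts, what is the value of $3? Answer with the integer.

65521

  step pc=0: and  $0, $0, $0  regs=(0,14,4,3)
  step pc=1: xor  $0, $1, $1  regs=(0,14,4,3)
  step pc=2: bne  $3, $1, L9  cond=T  regs=(0,14,4,3)
  step pc=3: nor  $3, $0, $1  regs=(0,14,4,65521)
  step pc=9: add  $1, $3, $0  regs=(0,65521,4,65521)
  step pc=10: and  $2, $0, $2  regs=(0,65521,0,65521)
  step pc=11: sub  $0, $0, $0  regs=(0,65521,0,65521)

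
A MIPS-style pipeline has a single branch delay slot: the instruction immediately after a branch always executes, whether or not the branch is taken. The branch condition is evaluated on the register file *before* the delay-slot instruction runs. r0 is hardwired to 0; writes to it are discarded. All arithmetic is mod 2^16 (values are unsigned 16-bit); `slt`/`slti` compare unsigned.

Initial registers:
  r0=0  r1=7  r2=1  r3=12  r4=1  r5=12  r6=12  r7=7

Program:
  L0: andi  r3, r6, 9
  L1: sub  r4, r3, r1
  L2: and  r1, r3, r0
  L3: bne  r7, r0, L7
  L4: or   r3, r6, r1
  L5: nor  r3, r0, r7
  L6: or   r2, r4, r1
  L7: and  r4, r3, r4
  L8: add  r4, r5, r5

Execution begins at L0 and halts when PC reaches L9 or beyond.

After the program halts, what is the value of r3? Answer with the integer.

12

PC=0  andi  r3, r6, 9        | r0=0 r1=7 r2=1 r3=8 r4=1 r5=12 r6=12 r7=7
PC=1  sub  r4, r3, r1        | r0=0 r1=7 r2=1 r3=8 r4=1 r5=12 r6=12 r7=7
PC=2  and  r1, r3, r0        | r0=0 r1=0 r2=1 r3=8 r4=1 r5=12 r6=12 r7=7
PC=3  bne  r7, r0, L7        | r0=0 r1=0 r2=1 r3=8 r4=1 r5=12 r6=12 r7=7  [TAKEN]
PC=4  or   r3, r6, r1        | r0=0 r1=0 r2=1 r3=12 r4=1 r5=12 r6=12 r7=7
PC=7  and  r4, r3, r4        | r0=0 r1=0 r2=1 r3=12 r4=0 r5=12 r6=12 r7=7
PC=8  add  r4, r5, r5        | r0=0 r1=0 r2=1 r3=12 r4=24 r5=12 r6=12 r7=7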